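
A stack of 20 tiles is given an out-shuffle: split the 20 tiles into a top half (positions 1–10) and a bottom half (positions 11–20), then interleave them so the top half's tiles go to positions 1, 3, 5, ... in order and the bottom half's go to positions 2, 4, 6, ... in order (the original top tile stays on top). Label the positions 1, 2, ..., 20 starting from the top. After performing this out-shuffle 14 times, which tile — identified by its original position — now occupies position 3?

14

Work backwards from position 3, undoing one out-shuffle at a time:
3 ← 2 ← 11 ← 6 ← 13 ← ... ← 14 (14 steps).
So the tile now at position 3 started at position 14.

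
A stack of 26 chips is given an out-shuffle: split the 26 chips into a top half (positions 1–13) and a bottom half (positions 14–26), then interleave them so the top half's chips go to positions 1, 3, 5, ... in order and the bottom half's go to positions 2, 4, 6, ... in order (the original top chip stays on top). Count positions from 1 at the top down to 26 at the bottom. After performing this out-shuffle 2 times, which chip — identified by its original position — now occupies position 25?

7

Work backwards from position 25, undoing one out-shuffle at a time:
25 ← 13 ← 7
So the chip now at position 25 started at position 7.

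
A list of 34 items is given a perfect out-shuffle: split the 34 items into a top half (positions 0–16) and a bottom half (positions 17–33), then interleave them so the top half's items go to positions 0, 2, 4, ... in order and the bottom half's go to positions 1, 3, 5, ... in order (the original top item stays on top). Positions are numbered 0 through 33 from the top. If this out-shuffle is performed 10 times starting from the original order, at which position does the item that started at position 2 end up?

2

Track the item's position through each out-shuffle:
2 → 4 → 8 → 16 → 32 → 31 → 29 → 25 → 17 → 1 → 2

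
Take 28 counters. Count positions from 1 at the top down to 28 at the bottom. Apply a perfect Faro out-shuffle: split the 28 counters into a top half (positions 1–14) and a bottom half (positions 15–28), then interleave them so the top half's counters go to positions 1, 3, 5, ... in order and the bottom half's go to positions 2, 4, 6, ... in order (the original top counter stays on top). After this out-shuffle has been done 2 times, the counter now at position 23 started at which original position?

Work backwards from position 23, undoing one out-shuffle at a time:
23 ← 12 ← 20
So the counter now at position 23 started at position 20.

20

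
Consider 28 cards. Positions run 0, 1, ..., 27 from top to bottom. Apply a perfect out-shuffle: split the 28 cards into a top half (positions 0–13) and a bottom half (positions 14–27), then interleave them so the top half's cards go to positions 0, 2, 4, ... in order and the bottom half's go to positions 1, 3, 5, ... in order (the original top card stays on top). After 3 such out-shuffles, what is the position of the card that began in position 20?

25

Track the card's position through each out-shuffle:
20 → 13 → 26 → 25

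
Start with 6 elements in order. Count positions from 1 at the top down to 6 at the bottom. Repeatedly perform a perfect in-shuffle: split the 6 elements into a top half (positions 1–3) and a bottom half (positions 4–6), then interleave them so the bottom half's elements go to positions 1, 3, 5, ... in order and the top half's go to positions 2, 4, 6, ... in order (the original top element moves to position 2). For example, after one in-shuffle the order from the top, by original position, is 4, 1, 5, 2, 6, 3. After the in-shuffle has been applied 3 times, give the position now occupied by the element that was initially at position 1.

1

Track the element's position through each in-shuffle:
1 → 2 → 4 → 1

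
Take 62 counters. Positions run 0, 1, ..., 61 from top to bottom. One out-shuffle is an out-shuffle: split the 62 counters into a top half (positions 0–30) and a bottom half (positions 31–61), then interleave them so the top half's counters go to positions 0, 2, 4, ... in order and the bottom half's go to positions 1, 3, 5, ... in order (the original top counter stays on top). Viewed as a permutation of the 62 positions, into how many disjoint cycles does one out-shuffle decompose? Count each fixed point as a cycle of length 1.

3

Trace each unvisited position around until it returns:
(0) (1 2 4 8 16 32 ... len 60) (61)
3 cycles in total.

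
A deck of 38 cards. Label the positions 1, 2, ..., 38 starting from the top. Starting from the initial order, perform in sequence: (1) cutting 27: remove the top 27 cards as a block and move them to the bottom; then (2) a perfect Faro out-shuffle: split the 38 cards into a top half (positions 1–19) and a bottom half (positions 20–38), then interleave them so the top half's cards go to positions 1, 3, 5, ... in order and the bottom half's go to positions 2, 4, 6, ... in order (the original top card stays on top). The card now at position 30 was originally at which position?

23

Undo the operations in reverse order, starting from position 30:
  undo op 2 (out-shuffle, from bottom half): 30 ← 34
  undo op 1 (cut 27): 34 ← 23
So the card at position 30 came from original position 23.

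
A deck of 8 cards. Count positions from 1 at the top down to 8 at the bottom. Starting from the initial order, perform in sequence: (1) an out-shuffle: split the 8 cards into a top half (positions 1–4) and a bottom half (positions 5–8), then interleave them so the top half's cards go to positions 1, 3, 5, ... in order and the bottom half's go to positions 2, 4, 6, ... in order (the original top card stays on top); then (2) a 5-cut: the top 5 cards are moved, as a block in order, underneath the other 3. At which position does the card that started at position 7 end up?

1

Track the card from position 7 forward through each operation:
  after op 1 (out-shuffle): 7 → 6
  after op 2 (cut 5): 6 → 1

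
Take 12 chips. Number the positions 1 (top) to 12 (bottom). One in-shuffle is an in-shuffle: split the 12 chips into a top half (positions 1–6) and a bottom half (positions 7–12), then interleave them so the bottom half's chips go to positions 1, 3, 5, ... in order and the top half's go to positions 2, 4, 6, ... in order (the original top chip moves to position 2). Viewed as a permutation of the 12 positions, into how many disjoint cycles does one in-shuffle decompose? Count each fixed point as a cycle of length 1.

1

Trace each unvisited position around until it returns:
(1 2 4 8 3 6 ... len 12)
1 cycle in total.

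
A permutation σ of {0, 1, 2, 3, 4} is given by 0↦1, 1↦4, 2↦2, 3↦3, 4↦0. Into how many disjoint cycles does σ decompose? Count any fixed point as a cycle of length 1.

Cycle decomposition: (0 1 4) (2) (3).
3 cycles.

3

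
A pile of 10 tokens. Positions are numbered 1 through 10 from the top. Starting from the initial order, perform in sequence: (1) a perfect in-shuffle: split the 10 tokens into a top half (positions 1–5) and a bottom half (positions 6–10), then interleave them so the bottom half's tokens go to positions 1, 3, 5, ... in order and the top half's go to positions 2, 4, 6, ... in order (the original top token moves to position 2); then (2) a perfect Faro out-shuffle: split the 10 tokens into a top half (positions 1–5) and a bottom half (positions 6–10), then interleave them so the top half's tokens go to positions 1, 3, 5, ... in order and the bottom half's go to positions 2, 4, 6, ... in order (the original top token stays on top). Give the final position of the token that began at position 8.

9

Track the token from position 8 forward through each operation:
  after op 1 (in-shuffle): 8 → 5
  after op 2 (out-shuffle): 5 → 9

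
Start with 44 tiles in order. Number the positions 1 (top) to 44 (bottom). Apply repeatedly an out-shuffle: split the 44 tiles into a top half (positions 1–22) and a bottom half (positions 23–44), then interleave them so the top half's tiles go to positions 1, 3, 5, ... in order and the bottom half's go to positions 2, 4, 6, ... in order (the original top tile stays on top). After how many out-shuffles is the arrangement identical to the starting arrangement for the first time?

The out-shuffle permutes the 44 positions with cycle lengths [1, 1, 14, 14, 14].
Every tile is home exactly when every cycle has completed a whole number of laps, i.e. after lcm(1, 14) = 14 out-shuffles.

14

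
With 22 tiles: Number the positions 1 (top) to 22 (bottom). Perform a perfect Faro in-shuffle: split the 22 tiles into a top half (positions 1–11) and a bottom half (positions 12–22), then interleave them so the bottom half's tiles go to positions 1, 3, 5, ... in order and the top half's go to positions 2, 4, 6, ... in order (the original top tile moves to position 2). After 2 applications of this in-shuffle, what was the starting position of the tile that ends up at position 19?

22

Work backwards from position 19, undoing one in-shuffle at a time:
19 ← 21 ← 22
So the tile now at position 19 started at position 22.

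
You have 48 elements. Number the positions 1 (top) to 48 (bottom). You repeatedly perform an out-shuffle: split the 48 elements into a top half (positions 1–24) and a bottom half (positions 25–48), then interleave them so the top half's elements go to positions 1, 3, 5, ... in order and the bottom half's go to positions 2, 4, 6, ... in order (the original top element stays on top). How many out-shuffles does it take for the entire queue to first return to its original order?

23

The out-shuffle permutes the 48 positions with cycle lengths [1, 1, 23, 23].
Every element is home exactly when every cycle has completed a whole number of laps, i.e. after lcm(1, 23) = 23 out-shuffles.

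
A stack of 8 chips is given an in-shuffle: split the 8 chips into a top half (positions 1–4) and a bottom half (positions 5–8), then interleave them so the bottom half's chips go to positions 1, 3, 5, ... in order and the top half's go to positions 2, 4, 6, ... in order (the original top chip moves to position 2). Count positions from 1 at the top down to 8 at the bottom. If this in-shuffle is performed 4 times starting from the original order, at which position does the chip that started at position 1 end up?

Track the chip's position through each in-shuffle:
1 → 2 → 4 → 8 → 7

7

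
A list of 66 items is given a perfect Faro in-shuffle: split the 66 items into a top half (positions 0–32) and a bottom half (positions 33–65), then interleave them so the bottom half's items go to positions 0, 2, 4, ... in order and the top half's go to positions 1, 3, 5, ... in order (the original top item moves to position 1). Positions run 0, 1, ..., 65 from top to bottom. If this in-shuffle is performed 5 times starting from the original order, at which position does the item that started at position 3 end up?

60

Track the item's position through each in-shuffle:
3 → 7 → 15 → 31 → 63 → 60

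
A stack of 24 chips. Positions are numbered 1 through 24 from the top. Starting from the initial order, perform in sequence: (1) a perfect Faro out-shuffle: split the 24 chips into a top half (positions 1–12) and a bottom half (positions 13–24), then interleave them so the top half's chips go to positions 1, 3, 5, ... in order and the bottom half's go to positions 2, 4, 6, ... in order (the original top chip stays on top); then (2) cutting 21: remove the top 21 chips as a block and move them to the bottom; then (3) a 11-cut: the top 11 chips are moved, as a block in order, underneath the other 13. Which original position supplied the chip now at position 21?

Undo the operations in reverse order, starting from position 21:
  undo op 3 (cut 11): 21 ← 8
  undo op 2 (cut 21): 8 ← 5
  undo op 1 (out-shuffle, from top half): 5 ← 3
So the chip at position 21 came from original position 3.

3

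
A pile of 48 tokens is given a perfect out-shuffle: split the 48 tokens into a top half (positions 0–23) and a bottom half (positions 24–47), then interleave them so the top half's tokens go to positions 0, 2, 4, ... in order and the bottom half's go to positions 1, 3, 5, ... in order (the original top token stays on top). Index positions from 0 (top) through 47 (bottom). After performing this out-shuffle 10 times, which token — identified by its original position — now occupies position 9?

32

Work backwards from position 9, undoing one out-shuffle at a time:
9 ← 28 ← 14 ← 7 ← 27 ← 37 ← 42 ← 21 ← 34 ← 17 ← 32
So the token now at position 9 started at position 32.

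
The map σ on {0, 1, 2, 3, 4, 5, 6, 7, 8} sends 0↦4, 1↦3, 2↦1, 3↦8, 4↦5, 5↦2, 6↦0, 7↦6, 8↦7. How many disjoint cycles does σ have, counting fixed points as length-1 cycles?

1

Cycle decomposition: (0 4 5 2 1 3 8 7 6).
1 cycle.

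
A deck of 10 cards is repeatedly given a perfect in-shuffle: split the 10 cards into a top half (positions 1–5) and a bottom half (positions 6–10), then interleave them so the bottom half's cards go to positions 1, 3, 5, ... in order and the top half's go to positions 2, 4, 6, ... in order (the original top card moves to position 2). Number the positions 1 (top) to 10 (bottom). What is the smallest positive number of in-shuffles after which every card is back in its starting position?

10

The in-shuffle permutes the 10 positions with cycle lengths [10].
Every card is home exactly when every cycle has completed a whole number of laps, i.e. after lcm(10) = 10 in-shuffles.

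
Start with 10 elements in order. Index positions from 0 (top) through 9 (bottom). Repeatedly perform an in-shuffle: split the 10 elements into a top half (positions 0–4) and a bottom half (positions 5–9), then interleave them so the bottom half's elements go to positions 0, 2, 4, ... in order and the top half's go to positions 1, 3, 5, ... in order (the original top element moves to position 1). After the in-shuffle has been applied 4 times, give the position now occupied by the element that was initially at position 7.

6

Track the element's position through each in-shuffle:
7 → 4 → 9 → 8 → 6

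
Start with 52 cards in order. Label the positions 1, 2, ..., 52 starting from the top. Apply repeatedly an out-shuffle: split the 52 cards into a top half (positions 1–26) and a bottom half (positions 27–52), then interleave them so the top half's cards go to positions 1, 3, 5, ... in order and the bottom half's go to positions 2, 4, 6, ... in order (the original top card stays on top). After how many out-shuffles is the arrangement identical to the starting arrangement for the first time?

The out-shuffle permutes the 52 positions with cycle lengths [1, 1, 2, 8, 8, 8, 8, 8, 8].
Every card is home exactly when every cycle has completed a whole number of laps, i.e. after lcm(1, 2, 8) = 8 out-shuffles.

8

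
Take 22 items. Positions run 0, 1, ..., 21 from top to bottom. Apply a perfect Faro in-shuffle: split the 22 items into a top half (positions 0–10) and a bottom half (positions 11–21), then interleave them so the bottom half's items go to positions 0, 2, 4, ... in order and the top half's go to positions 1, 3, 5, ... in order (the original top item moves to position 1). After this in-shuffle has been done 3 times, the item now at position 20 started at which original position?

16

Work backwards from position 20, undoing one in-shuffle at a time:
20 ← 21 ← 10 ← 16
So the item now at position 20 started at position 16.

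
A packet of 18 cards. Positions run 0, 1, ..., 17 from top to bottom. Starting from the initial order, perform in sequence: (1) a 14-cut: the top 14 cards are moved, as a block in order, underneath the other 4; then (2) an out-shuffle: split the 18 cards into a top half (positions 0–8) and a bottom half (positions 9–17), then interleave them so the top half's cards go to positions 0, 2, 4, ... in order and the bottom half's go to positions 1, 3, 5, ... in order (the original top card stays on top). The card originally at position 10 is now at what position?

Track the card from position 10 forward through each operation:
  after op 1 (cut 14): 10 → 14
  after op 2 (out-shuffle): 14 → 11

11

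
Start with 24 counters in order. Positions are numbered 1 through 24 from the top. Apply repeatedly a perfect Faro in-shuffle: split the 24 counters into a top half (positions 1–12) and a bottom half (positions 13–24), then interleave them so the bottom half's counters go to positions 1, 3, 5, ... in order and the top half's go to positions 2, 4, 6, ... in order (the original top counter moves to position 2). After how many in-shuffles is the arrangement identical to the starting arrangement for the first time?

The in-shuffle permutes the 24 positions with cycle lengths [4, 20].
Every counter is home exactly when every cycle has completed a whole number of laps, i.e. after lcm(4, 20) = 20 in-shuffles.

20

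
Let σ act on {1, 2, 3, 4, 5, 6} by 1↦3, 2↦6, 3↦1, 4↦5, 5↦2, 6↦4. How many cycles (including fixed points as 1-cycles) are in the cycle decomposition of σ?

Cycle decomposition: (1 3) (2 6 4 5).
2 cycles.

2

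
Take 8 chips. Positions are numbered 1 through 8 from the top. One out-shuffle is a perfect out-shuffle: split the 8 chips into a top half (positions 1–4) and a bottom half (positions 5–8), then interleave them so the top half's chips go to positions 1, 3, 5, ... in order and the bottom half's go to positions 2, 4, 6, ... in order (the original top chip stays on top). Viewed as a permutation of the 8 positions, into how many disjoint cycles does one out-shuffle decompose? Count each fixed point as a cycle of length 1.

Trace each unvisited position around until it returns:
(1) (2 3 5) (4 7 6) (8)
4 cycles in total.

4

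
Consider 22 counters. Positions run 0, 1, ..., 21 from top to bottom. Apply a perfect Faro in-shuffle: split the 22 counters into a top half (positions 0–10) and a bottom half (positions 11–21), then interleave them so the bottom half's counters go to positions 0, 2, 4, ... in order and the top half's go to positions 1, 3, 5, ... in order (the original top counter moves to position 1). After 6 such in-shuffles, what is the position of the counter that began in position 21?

Track the counter's position through each in-shuffle:
21 → 20 → 18 → 14 → 6 → 13 → 4

4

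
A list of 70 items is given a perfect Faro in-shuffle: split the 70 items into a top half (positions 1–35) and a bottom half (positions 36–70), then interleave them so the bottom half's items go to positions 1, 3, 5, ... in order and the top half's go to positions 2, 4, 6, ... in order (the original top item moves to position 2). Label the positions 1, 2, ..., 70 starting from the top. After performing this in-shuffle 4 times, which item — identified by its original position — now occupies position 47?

34

Work backwards from position 47, undoing one in-shuffle at a time:
47 ← 59 ← 65 ← 68 ← 34
So the item now at position 47 started at position 34.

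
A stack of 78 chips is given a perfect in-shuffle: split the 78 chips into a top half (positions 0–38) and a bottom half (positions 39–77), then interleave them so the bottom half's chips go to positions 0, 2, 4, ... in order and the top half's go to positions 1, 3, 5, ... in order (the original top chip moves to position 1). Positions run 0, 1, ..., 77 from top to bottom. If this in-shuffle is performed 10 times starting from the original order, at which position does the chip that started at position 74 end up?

11

Track the chip's position through each in-shuffle:
74 → 70 → 62 → 46 → 14 → 29 → 59 → 40 → 2 → 5 → 11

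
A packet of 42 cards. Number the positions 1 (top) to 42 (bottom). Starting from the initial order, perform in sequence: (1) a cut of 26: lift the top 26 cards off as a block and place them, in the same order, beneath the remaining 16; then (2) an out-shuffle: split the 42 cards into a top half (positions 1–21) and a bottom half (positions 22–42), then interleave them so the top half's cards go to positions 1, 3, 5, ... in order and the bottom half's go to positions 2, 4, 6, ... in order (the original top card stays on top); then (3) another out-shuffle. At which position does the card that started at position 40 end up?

Track the card from position 40 forward through each operation:
  after op 1 (cut 26): 40 → 14
  after op 2 (out-shuffle): 14 → 27
  after op 3 (out-shuffle): 27 → 12

12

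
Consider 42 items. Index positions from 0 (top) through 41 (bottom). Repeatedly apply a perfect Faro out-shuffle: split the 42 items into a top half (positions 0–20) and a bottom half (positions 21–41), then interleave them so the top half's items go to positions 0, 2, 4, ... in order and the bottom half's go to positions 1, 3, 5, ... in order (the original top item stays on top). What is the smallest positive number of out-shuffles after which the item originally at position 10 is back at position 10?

Follow position 10 under repeated out-shuffles:
10 → 20 → 40 → 39 → 37 → 33 → 25 → 9 → 18 → 36 → 31 → 21 → 1 → 2 → 4 → 8 → 16 → 32 → 23 → 5 → 10
It first returns after 20 out-shuffles.

20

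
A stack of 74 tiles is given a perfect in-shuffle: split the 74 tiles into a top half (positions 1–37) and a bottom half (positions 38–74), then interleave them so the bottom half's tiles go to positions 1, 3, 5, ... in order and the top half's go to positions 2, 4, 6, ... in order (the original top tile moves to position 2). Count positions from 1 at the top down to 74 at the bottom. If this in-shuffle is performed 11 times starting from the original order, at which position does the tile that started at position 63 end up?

Track the tile's position through each in-shuffle:
63 → 51 → 27 → 54 → 33 → 66 → 57 → 39 → 3 → 6 → 12 → 24

24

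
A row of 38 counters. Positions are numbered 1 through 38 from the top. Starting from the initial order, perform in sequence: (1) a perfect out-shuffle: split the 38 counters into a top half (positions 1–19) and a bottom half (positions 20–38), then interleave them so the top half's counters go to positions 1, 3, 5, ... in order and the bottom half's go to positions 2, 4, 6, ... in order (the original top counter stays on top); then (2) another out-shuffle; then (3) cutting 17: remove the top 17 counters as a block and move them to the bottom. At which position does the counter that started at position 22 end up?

32

Track the counter from position 22 forward through each operation:
  after op 1 (out-shuffle): 22 → 6
  after op 2 (out-shuffle): 6 → 11
  after op 3 (cut 17): 11 → 32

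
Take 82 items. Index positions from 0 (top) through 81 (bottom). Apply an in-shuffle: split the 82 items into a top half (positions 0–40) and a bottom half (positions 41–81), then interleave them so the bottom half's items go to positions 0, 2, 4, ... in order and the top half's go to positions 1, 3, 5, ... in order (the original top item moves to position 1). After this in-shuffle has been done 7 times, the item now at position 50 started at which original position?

61

Work backwards from position 50, undoing one in-shuffle at a time:
50 ← 66 ← 74 ← 78 ← 80 ← 81 ← 40 ← 61
So the item now at position 50 started at position 61.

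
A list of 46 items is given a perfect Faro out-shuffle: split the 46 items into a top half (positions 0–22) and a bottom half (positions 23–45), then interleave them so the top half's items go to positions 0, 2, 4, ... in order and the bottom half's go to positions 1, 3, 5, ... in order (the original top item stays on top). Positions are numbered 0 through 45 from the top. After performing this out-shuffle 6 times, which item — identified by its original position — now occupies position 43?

7

Work backwards from position 43, undoing one out-shuffle at a time:
43 ← 44 ← 22 ← 11 ← 28 ← 14 ← 7
So the item now at position 43 started at position 7.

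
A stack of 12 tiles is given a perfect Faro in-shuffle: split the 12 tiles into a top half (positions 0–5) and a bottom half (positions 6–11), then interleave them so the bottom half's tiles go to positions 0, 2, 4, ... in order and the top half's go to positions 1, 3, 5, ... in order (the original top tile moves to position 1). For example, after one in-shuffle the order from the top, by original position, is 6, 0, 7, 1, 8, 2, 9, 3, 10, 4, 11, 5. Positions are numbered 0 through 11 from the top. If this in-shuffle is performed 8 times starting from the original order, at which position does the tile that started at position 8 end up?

Track the tile's position through each in-shuffle:
8 → 4 → 9 → 6 → 0 → 1 → 3 → 7 → 2

2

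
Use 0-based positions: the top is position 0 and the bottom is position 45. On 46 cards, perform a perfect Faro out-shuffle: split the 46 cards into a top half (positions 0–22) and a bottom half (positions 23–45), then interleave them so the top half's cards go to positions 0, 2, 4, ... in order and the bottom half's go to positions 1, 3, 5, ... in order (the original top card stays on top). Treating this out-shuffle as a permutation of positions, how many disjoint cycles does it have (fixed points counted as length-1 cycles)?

Trace each unvisited position around until it returns:
(0) (1 2 4 8 16 32 ... len 12) (3 6 12 24) (5 10 20 40 35 25) (7 14 28 11 22 44 ... len 12) (9 18 36 27) (15 30) (21 42 39 33) ... plus 1 more
9 cycles in total.

9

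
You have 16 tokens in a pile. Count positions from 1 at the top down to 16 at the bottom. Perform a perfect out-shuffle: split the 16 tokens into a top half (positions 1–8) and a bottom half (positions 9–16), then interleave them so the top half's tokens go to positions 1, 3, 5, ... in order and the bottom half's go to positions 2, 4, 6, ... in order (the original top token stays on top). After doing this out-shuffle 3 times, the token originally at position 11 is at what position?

Track the token's position through each out-shuffle:
11 → 6 → 11 → 6

6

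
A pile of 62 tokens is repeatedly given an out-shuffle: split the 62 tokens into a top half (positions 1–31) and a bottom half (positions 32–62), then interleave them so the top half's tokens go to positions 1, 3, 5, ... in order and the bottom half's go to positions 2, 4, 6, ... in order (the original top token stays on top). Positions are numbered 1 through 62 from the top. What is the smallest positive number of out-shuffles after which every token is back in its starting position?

60

The out-shuffle permutes the 62 positions with cycle lengths [1, 1, 60].
Every token is home exactly when every cycle has completed a whole number of laps, i.e. after lcm(1, 60) = 60 out-shuffles.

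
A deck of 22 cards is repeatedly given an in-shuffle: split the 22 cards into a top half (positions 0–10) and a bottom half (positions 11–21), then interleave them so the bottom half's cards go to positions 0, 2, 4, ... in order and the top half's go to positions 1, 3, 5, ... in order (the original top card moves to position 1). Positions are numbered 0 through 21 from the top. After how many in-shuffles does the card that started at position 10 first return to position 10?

11

Follow position 10 under repeated in-shuffles:
10 → 21 → 20 → 18 → 14 → 6 → 13 → 4 → 9 → 19 → 16 → 10
It first returns after 11 in-shuffles.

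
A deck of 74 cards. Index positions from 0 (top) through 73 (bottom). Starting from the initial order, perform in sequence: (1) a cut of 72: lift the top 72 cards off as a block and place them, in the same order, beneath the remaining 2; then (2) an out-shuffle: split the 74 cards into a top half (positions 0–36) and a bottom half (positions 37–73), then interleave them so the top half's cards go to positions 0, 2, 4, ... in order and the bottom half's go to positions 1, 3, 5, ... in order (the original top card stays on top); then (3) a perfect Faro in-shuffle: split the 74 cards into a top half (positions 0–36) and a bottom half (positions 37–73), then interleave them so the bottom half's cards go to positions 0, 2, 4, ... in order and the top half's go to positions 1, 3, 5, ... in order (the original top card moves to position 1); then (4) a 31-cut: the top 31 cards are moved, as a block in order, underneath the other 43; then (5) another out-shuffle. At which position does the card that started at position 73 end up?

Track the card from position 73 forward through each operation:
  after op 1 (cut 72): 73 → 1
  after op 2 (out-shuffle): 1 → 2
  after op 3 (in-shuffle): 2 → 5
  after op 4 (cut 31): 5 → 48
  after op 5 (out-shuffle): 48 → 23

23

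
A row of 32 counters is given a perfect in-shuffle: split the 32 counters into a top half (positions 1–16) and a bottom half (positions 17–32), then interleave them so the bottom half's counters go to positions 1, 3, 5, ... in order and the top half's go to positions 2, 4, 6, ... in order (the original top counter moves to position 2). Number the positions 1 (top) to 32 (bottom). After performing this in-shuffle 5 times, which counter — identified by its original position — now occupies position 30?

Work backwards from position 30, undoing one in-shuffle at a time:
30 ← 15 ← 24 ← 12 ← 6 ← 3
So the counter now at position 30 started at position 3.

3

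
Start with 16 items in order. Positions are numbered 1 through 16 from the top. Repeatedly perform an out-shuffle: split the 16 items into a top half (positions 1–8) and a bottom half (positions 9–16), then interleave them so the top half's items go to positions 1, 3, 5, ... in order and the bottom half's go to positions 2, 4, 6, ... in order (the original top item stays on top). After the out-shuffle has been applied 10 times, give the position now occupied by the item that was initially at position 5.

Track the item's position through each out-shuffle:
5 → 9 → 2 → 3 → 5 → 9 → 2 → 3 → 5 → 9 → 2

2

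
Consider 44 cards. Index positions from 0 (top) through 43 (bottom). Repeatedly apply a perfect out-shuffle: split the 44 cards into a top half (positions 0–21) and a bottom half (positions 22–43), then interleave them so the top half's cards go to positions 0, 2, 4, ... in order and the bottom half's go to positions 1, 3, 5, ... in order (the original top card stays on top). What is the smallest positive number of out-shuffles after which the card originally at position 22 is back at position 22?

14

Follow position 22 under repeated out-shuffles:
22 → 1 → 2 → 4 → 8 → 16 → 32 → 21 → 42 → 41 → 39 → 35 → 27 → 11 → 22
It first returns after 14 out-shuffles.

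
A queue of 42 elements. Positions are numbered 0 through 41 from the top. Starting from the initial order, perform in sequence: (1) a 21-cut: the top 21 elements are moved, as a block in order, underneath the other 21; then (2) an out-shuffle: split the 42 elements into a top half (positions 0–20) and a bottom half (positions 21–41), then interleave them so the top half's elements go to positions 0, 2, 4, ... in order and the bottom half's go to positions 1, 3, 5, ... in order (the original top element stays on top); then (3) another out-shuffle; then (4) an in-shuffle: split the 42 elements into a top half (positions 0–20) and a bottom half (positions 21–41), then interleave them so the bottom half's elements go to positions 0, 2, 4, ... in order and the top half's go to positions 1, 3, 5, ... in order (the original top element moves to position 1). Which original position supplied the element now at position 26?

8

Undo the operations in reverse order, starting from position 26:
  undo op 4 (in-shuffle, from bottom half): 26 ← 34
  undo op 3 (out-shuffle, from top half): 34 ← 17
  undo op 2 (out-shuffle, from bottom half): 17 ← 29
  undo op 1 (cut 21): 29 ← 8
So the element at position 26 came from original position 8.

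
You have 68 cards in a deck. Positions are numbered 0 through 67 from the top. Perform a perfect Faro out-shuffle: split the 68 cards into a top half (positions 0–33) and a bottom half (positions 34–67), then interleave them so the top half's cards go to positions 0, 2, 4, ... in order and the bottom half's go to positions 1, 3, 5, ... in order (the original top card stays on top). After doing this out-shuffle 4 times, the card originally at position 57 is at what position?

Track the card's position through each out-shuffle:
57 → 47 → 27 → 54 → 41

41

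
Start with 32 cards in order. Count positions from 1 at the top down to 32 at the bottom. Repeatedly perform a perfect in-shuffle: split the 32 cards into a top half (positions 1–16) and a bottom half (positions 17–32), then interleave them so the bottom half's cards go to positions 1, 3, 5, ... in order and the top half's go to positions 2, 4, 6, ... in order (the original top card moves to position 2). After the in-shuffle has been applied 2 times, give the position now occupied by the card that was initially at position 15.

Track the card's position through each in-shuffle:
15 → 30 → 27

27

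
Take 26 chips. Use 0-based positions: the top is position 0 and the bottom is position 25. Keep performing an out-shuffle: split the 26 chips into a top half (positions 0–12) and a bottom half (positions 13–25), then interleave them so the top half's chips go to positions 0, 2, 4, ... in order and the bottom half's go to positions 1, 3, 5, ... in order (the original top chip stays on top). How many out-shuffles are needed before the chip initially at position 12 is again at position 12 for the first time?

Follow position 12 under repeated out-shuffles:
12 → 24 → 23 → 21 → 17 → 9 → 18 → 11 → 22 → 19 → 13 → 1 → 2 → 4 → 8 → 16 → 7 → 14 → 3 → 6 → 12
It first returns after 20 out-shuffles.

20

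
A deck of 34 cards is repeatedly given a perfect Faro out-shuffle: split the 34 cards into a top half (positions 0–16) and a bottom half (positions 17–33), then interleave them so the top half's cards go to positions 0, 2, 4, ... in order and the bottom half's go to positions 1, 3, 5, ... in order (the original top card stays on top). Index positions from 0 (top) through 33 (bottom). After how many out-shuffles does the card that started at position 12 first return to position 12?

10

Follow position 12 under repeated out-shuffles:
12 → 24 → 15 → 30 → 27 → 21 → 9 → 18 → 3 → 6 → 12
It first returns after 10 out-shuffles.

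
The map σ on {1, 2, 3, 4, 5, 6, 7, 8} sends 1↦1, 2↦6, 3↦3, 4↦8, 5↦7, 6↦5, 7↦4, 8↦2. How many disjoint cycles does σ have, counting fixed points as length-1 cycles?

3

Cycle decomposition: (1) (2 6 5 7 4 8) (3).
3 cycles.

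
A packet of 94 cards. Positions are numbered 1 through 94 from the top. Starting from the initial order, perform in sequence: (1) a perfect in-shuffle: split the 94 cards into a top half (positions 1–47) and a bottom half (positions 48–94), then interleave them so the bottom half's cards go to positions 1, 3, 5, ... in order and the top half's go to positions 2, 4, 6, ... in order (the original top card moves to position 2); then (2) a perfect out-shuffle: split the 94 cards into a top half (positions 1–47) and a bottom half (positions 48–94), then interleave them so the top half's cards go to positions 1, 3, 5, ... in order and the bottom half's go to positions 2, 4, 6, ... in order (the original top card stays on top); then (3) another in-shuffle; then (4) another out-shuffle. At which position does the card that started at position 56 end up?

38

Track the card from position 56 forward through each operation:
  after op 1 (in-shuffle): 56 → 17
  after op 2 (out-shuffle): 17 → 33
  after op 3 (in-shuffle): 33 → 66
  after op 4 (out-shuffle): 66 → 38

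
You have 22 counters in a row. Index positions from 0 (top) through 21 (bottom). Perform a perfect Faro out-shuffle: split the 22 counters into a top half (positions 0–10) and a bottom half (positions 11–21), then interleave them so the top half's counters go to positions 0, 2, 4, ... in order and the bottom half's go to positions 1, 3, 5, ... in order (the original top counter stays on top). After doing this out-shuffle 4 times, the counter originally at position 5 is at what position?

17

Track the counter's position through each out-shuffle:
5 → 10 → 20 → 19 → 17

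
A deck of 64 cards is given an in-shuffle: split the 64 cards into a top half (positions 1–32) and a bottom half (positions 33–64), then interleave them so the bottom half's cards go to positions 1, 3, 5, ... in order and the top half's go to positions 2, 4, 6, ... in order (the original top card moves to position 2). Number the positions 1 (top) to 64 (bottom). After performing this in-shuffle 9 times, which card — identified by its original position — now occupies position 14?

47

Work backwards from position 14, undoing one in-shuffle at a time:
14 ← 7 ← 36 ← 18 ← 9 ← 37 ← 51 ← 58 ← 29 ← 47
So the card now at position 14 started at position 47.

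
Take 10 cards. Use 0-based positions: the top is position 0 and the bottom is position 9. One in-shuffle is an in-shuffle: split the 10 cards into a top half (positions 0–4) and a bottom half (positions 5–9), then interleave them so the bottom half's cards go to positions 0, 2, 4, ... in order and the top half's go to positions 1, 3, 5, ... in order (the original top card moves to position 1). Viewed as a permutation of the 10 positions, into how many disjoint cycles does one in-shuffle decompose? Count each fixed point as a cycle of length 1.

Trace each unvisited position around until it returns:
(0 1 3 7 4 9 8 6 2 5)
1 cycle in total.

1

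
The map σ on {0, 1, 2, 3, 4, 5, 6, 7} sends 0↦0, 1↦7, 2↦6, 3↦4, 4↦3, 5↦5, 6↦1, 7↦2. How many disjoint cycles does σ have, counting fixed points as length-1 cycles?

Cycle decomposition: (0) (1 7 2 6) (3 4) (5).
4 cycles.

4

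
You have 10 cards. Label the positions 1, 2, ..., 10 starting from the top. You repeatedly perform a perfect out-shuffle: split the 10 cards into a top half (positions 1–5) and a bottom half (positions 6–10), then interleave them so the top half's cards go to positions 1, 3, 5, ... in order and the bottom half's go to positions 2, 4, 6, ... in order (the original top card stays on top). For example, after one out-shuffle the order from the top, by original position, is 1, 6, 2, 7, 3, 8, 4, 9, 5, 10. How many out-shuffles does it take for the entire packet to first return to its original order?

The out-shuffle permutes the 10 positions with cycle lengths [1, 1, 2, 6].
Every card is home exactly when every cycle has completed a whole number of laps, i.e. after lcm(1, 2, 6) = 6 out-shuffles.

6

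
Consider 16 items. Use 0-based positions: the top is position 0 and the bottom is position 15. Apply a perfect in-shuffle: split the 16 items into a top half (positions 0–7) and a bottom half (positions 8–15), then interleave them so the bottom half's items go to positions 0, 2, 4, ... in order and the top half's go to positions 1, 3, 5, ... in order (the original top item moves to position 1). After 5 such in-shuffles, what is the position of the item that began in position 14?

3

Track the item's position through each in-shuffle:
14 → 12 → 8 → 0 → 1 → 3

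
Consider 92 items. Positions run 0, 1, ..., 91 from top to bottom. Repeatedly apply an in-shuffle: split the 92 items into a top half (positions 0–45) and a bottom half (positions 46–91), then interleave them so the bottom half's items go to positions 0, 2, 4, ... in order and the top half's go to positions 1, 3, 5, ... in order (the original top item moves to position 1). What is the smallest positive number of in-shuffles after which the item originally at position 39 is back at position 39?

10

Follow position 39 under repeated in-shuffles:
39 → 79 → 66 → 40 → 81 → 70 → 48 → 4 → 9 → 19 → 39
It first returns after 10 in-shuffles.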